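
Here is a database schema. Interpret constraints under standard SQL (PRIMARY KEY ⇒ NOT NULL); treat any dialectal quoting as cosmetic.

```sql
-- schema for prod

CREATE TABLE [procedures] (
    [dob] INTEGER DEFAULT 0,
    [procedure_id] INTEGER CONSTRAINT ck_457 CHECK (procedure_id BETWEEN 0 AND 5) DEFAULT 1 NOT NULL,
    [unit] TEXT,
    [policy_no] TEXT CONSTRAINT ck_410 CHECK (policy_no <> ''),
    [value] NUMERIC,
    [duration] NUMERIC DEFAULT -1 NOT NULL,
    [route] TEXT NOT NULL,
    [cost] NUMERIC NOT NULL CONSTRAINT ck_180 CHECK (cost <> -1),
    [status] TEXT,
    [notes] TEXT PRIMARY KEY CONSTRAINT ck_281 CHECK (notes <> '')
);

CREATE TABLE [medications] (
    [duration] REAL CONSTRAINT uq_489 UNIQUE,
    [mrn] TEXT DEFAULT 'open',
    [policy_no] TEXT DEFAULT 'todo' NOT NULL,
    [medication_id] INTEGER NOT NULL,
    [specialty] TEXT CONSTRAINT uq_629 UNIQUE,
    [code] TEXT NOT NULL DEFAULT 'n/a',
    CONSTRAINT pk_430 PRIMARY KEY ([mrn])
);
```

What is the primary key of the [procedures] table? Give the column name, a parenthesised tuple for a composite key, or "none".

notes

notes is declared PRIMARY KEY inline on the column.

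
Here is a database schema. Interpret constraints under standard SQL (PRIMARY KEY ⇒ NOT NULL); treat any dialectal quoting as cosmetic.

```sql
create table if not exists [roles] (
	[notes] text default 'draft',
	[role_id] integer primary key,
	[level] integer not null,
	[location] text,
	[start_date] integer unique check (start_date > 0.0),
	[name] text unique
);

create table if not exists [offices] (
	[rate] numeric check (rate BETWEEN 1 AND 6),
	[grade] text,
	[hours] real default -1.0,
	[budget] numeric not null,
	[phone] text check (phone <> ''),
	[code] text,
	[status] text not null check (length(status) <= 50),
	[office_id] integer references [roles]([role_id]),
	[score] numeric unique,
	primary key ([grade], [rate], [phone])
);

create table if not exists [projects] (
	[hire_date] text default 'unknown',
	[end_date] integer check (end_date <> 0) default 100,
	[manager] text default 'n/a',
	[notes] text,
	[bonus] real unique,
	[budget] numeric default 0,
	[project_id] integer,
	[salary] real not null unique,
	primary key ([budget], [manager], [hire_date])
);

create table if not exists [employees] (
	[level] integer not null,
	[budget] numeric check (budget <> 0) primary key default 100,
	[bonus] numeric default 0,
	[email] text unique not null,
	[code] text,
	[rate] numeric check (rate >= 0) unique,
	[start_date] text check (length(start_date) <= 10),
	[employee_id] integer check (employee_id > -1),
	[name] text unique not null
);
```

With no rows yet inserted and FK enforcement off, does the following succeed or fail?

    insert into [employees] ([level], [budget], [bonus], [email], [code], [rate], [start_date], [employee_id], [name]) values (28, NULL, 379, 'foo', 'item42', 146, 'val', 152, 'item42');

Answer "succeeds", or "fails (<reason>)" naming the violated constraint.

budget is explicitly set to NULL, but budget is part of the PRIMARY KEY (implied NOT NULL).

fails (NOT NULL on budget)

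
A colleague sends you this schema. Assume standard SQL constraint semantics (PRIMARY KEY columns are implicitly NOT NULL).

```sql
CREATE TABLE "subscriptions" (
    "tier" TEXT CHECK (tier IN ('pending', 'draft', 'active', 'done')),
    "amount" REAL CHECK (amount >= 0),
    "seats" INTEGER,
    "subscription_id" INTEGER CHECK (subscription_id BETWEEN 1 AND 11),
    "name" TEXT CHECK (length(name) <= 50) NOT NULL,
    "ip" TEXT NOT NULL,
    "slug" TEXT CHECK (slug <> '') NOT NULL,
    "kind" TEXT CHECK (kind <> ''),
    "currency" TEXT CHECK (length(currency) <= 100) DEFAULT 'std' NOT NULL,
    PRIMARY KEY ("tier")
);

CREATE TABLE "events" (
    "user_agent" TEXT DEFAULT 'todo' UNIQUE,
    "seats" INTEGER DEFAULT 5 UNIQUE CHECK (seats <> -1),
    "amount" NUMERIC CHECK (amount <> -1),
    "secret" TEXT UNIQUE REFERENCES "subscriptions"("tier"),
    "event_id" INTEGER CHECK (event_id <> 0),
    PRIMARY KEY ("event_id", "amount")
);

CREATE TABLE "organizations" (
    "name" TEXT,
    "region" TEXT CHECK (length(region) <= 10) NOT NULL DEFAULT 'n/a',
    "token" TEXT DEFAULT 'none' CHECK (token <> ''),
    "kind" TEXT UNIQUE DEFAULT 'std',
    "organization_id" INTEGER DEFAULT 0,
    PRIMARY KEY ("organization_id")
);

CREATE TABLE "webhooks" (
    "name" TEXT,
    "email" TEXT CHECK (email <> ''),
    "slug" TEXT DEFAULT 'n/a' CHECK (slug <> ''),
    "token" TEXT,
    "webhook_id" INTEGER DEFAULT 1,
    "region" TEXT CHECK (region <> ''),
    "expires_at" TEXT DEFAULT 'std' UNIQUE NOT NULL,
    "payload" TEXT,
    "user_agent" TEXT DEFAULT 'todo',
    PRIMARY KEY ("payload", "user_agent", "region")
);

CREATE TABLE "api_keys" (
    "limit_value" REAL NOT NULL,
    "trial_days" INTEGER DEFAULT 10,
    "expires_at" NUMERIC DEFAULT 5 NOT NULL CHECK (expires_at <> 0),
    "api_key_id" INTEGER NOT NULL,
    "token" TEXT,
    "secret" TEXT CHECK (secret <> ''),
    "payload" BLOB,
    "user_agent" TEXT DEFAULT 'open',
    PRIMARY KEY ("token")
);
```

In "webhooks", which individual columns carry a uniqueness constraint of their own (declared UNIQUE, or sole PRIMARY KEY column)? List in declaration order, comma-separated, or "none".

- name: no UNIQUE or single-column PK constraint.
- email: no UNIQUE or single-column PK constraint.
- slug: no UNIQUE or single-column PK constraint.
- token: no UNIQUE or single-column PK constraint.
- webhook_id: no UNIQUE or single-column PK constraint.
- region: part of a composite PRIMARY KEY — only the tuple is unique, not this column on its own.
- expires_at: declared UNIQUE → unique.
- payload: part of a composite PRIMARY KEY — only the tuple is unique, not this column on its own.
- user_agent: part of a composite PRIMARY KEY — only the tuple is unique, not this column on its own.

expires_at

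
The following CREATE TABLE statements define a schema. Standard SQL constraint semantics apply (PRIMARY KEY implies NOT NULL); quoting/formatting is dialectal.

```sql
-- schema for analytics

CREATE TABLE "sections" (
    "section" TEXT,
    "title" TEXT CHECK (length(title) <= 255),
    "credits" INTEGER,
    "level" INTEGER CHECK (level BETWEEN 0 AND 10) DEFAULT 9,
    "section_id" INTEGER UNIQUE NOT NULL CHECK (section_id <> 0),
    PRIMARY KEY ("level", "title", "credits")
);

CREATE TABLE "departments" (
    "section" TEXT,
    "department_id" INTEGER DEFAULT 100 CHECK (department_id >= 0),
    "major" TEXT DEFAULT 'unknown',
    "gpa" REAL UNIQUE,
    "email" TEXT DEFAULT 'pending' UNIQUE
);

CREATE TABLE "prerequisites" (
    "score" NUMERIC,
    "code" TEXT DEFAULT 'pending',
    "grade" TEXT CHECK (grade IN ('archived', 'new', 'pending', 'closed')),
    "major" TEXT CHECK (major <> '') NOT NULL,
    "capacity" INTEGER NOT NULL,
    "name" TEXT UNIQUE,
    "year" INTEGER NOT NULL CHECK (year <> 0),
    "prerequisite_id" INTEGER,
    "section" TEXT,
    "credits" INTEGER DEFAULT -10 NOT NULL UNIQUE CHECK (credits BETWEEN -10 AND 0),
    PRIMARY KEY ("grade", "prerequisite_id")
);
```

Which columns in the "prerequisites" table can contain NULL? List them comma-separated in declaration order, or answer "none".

- score: no NOT NULL constraint applies → nullable.
- code: DEFAULT only fills an omitted column; an explicit NULL is still allowed → nullable.
- grade: part of the PRIMARY KEY, which implies NOT NULL → not nullable.
- major: declared NOT NULL → not nullable.
- capacity: declared NOT NULL → not nullable.
- name: UNIQUE does not imply NOT NULL → nullable.
- year: declared NOT NULL → not nullable.
- prerequisite_id: part of the PRIMARY KEY, which implies NOT NULL → not nullable.
- section: no NOT NULL constraint applies → nullable.
- credits: declared NOT NULL → not nullable.

score, code, name, section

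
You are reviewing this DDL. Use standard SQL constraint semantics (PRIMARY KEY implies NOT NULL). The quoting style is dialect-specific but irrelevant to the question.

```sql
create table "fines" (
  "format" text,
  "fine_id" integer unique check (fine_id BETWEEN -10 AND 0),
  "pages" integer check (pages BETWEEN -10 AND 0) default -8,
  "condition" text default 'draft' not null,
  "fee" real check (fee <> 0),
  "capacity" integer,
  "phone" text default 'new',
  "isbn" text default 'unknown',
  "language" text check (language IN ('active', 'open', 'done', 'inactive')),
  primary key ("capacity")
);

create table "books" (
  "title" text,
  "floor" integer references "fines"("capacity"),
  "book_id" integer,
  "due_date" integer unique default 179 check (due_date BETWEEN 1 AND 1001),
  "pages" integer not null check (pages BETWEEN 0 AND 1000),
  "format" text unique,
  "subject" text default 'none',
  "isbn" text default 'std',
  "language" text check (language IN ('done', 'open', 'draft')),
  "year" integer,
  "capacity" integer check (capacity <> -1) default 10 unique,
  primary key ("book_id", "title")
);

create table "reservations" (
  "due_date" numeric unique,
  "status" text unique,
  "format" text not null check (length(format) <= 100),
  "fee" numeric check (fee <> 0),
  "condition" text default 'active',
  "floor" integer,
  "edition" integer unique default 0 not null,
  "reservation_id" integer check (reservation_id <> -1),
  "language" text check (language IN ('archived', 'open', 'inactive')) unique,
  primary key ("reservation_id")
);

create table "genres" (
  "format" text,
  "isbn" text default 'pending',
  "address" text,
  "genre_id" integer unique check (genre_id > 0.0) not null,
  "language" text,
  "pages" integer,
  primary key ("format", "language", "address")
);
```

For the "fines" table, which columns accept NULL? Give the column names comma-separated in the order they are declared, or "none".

- format: no NOT NULL constraint applies → nullable.
- fine_id: CHECK does not forbid NULL (a CHECK constraint passes when its expression is NULL) → nullable.
- pages: CHECK does not forbid NULL (a CHECK constraint passes when its expression is NULL) → nullable.
- condition: declared NOT NULL → not nullable.
- fee: CHECK does not forbid NULL (a CHECK constraint passes when its expression is NULL) → nullable.
- capacity: part of the PRIMARY KEY, which implies NOT NULL → not nullable.
- phone: DEFAULT only fills an omitted column; an explicit NULL is still allowed → nullable.
- isbn: DEFAULT only fills an omitted column; an explicit NULL is still allowed → nullable.
- language: CHECK does not forbid NULL (a CHECK constraint passes when its expression is NULL) → nullable.

format, fine_id, pages, fee, phone, isbn, language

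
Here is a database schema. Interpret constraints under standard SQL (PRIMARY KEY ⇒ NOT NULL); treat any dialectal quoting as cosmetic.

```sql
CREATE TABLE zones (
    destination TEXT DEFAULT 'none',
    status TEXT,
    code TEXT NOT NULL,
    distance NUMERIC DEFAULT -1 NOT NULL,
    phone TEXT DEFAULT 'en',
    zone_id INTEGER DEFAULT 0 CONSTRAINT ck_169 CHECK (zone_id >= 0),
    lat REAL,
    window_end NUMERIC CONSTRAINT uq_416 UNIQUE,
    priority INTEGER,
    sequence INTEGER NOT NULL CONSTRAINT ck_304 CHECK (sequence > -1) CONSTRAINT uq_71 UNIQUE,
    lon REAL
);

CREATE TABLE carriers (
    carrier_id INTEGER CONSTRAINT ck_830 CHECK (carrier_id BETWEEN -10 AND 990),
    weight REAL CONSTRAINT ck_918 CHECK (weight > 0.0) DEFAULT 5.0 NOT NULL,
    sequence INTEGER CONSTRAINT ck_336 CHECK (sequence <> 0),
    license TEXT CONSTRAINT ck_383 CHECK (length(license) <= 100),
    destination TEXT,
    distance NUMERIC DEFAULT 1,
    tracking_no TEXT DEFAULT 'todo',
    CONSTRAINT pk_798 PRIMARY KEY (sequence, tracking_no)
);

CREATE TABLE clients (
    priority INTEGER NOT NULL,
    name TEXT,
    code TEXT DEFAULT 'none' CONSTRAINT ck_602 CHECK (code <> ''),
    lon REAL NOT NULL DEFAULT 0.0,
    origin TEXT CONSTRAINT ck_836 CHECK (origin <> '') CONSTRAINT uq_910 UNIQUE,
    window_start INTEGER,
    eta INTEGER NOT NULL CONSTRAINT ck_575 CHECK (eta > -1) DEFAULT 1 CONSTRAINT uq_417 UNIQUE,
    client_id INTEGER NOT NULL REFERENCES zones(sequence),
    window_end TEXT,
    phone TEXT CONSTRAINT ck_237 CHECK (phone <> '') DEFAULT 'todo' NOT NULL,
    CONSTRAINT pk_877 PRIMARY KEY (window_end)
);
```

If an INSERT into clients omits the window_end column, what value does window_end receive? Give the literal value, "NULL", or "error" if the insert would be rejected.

window_end has no DEFAULT clause.
Omitting it would insert NULL, but it is part of the PRIMARY KEY, so the INSERT fails.

error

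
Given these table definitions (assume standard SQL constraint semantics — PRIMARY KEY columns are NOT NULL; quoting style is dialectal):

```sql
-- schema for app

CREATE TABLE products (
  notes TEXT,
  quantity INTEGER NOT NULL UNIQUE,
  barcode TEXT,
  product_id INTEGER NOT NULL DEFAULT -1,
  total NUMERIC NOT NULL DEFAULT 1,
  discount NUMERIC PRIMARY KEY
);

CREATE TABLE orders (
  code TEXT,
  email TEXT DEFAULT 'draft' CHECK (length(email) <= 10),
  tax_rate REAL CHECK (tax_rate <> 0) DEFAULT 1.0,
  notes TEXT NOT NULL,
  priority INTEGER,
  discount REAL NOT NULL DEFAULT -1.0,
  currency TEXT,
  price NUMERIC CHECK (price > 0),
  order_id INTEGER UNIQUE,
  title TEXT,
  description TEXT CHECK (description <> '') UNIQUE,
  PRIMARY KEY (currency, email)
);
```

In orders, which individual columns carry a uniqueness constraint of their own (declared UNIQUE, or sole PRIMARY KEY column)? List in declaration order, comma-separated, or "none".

order_id, description

- code: no UNIQUE or single-column PK constraint.
- email: part of a composite PRIMARY KEY — only the tuple is unique, not this column on its own.
- tax_rate: no UNIQUE or single-column PK constraint.
- notes: no UNIQUE or single-column PK constraint.
- priority: no UNIQUE or single-column PK constraint.
- discount: no UNIQUE or single-column PK constraint.
- currency: part of a composite PRIMARY KEY — only the tuple is unique, not this column on its own.
- price: no UNIQUE or single-column PK constraint.
- order_id: declared UNIQUE → unique.
- title: no UNIQUE or single-column PK constraint.
- description: declared UNIQUE → unique.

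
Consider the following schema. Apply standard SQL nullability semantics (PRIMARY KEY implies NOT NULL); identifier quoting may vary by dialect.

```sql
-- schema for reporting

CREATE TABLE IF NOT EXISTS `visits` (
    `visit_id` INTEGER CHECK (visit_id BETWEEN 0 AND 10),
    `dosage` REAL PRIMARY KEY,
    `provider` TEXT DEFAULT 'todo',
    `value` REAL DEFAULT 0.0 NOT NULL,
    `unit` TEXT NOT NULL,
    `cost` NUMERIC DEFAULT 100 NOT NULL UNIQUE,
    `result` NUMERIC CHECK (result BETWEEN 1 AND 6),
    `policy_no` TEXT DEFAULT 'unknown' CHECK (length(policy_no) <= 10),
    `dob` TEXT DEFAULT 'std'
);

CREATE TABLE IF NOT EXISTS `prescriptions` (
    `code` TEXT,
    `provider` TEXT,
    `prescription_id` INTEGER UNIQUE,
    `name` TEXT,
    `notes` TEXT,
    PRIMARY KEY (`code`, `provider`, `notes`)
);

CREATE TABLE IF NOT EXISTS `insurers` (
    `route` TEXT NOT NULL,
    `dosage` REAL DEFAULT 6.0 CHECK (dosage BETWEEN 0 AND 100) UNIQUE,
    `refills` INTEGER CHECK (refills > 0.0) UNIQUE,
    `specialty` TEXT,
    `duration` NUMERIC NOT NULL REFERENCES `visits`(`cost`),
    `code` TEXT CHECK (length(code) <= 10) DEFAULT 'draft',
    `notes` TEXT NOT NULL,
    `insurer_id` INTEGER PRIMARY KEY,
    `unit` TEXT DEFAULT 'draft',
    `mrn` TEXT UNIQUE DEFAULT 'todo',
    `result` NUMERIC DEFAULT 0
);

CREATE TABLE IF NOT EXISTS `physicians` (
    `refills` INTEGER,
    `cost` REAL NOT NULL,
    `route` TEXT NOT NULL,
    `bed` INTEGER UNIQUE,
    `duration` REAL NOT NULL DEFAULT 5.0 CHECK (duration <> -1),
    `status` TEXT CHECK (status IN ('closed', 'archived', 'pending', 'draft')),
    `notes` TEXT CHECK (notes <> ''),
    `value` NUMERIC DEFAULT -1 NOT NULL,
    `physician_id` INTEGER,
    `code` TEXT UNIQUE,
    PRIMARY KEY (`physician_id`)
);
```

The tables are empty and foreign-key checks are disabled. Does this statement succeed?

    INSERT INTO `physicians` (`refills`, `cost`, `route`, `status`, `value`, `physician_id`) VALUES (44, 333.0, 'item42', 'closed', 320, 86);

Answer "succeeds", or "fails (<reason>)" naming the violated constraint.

succeeds

NOT NULL columns: cost is supplied; duration defaults to 5.0; physician_id is supplied; route is supplied; value is supplied.
CHECK constraints: 'closed' satisfies (status IN ('closed', 'archived', 'pending', 'draft')).
No constraint is violated.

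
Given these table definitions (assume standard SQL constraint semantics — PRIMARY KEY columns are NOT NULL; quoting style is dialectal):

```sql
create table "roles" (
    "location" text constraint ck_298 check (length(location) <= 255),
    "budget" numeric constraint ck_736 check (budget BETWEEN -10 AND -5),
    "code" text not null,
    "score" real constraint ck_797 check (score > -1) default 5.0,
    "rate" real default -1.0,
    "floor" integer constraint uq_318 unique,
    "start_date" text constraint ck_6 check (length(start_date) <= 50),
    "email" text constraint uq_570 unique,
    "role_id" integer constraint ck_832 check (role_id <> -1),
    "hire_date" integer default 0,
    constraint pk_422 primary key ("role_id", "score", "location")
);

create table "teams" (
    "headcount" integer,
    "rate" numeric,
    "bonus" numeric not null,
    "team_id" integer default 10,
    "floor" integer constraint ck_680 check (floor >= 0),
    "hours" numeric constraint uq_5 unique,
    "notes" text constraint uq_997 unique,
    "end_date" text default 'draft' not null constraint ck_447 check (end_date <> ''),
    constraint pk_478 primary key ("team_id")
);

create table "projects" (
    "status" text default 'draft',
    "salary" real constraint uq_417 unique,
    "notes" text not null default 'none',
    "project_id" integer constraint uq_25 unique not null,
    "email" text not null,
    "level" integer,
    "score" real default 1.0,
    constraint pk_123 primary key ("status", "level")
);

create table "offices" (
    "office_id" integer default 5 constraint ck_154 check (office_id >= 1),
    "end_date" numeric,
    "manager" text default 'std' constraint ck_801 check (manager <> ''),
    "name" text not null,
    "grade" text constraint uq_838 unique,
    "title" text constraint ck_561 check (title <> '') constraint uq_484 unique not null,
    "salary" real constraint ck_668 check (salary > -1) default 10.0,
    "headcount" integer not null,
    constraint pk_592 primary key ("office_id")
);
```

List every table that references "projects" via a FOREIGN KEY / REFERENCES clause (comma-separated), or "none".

none

No REFERENCES clause anywhere in the schema names projects.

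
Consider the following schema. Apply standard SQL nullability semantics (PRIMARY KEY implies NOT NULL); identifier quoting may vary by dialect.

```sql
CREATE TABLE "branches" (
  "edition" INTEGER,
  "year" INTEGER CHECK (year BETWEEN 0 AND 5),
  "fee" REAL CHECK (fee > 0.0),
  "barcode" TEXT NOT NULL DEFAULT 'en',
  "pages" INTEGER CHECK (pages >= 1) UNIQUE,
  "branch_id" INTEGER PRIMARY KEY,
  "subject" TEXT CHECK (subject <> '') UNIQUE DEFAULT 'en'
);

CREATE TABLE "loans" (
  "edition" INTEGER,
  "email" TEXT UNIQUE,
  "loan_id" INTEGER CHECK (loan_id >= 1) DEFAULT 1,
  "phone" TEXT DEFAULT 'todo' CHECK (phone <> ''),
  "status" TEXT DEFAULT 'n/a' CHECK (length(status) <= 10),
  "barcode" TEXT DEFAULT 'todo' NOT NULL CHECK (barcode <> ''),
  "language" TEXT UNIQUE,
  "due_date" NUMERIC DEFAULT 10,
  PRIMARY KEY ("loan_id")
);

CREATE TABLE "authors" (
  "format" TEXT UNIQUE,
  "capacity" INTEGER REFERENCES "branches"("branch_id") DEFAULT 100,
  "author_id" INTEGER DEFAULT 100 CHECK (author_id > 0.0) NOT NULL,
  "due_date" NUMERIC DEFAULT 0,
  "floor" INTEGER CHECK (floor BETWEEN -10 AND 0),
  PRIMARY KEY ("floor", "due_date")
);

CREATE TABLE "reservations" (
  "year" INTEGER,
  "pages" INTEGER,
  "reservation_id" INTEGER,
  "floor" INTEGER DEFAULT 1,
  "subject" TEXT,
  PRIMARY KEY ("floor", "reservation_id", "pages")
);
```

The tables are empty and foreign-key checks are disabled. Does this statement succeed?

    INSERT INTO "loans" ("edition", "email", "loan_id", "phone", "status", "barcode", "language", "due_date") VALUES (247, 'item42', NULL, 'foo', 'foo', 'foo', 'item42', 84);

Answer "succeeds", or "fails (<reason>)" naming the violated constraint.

loan_id is explicitly set to NULL, but loan_id is part of the PRIMARY KEY (implied NOT NULL).

fails (NOT NULL on loan_id)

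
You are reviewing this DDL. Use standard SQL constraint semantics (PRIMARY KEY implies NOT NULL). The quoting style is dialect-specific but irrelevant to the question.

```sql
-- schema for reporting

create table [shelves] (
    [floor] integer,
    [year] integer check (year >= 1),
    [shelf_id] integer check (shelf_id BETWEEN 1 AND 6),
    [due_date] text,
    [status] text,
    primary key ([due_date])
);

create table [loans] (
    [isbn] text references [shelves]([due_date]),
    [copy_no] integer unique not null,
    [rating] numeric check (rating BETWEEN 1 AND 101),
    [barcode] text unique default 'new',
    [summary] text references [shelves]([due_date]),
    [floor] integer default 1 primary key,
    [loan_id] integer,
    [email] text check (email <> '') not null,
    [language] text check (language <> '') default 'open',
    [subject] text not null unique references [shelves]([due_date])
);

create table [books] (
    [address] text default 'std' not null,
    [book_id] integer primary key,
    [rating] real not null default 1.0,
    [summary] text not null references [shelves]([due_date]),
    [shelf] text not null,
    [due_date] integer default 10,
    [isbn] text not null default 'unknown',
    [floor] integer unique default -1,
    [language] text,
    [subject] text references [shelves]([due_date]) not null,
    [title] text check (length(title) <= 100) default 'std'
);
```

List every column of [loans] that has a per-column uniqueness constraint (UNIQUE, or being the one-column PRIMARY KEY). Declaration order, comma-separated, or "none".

- isbn: no UNIQUE or single-column PK constraint.
- copy_no: declared UNIQUE → unique.
- rating: no UNIQUE or single-column PK constraint.
- barcode: declared UNIQUE → unique.
- summary: no UNIQUE or single-column PK constraint.
- floor: single-column PRIMARY KEY → unique.
- loan_id: no UNIQUE or single-column PK constraint.
- email: no UNIQUE or single-column PK constraint.
- language: no UNIQUE or single-column PK constraint.
- subject: declared UNIQUE → unique.

copy_no, barcode, floor, subject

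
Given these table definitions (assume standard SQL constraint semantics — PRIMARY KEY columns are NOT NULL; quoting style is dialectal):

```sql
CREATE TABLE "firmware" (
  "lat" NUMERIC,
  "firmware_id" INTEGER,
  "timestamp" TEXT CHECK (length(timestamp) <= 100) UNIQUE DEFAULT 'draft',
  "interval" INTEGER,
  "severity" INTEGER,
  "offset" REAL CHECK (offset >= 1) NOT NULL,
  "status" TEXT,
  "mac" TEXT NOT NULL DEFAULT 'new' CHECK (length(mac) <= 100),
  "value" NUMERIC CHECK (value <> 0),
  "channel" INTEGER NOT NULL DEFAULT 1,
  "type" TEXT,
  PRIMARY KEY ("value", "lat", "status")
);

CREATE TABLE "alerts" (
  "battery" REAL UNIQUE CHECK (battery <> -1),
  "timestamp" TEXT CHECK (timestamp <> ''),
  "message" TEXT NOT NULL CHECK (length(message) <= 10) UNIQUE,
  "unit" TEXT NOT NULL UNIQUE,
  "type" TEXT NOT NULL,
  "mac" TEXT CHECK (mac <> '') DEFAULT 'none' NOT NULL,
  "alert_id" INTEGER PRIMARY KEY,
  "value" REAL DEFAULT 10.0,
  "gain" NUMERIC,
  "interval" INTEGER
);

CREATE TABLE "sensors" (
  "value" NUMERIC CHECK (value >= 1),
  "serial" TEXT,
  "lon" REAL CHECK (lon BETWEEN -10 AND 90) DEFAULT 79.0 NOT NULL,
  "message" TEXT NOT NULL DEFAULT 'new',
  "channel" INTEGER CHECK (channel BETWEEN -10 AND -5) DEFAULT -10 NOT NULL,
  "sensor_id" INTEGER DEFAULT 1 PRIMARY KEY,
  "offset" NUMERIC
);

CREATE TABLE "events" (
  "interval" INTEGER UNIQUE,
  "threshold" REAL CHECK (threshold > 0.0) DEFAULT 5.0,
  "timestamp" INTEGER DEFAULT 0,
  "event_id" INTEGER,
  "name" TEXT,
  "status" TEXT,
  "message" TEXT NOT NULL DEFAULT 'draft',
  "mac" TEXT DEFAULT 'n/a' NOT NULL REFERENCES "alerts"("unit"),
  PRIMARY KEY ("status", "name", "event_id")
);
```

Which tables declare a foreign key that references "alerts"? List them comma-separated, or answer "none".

- events.mac references alerts(unit).

events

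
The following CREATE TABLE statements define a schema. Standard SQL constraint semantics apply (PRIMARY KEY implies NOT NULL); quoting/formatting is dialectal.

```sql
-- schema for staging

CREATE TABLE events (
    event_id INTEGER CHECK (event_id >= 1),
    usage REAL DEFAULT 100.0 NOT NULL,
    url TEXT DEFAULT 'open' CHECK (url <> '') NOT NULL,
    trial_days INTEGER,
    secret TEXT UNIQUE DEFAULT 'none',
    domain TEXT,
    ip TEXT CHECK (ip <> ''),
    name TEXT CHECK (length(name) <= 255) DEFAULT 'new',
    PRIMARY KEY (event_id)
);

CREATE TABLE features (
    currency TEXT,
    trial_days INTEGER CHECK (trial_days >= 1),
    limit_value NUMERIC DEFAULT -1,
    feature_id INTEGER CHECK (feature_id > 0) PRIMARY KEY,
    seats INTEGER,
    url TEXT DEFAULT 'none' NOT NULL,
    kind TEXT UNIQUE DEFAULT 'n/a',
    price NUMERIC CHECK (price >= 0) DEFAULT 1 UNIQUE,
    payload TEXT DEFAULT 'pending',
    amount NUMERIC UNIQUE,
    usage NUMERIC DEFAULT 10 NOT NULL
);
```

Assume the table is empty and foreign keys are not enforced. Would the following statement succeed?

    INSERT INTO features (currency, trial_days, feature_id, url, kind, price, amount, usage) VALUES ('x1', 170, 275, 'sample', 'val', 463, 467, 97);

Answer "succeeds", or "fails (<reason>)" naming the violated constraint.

NOT NULL columns: feature_id is supplied; url is supplied; usage is supplied.
CHECK constraints: 170 satisfies (trial_days >= 1); 275 satisfies (feature_id > 0); 463 satisfies (price >= 0).
No constraint is violated.

succeeds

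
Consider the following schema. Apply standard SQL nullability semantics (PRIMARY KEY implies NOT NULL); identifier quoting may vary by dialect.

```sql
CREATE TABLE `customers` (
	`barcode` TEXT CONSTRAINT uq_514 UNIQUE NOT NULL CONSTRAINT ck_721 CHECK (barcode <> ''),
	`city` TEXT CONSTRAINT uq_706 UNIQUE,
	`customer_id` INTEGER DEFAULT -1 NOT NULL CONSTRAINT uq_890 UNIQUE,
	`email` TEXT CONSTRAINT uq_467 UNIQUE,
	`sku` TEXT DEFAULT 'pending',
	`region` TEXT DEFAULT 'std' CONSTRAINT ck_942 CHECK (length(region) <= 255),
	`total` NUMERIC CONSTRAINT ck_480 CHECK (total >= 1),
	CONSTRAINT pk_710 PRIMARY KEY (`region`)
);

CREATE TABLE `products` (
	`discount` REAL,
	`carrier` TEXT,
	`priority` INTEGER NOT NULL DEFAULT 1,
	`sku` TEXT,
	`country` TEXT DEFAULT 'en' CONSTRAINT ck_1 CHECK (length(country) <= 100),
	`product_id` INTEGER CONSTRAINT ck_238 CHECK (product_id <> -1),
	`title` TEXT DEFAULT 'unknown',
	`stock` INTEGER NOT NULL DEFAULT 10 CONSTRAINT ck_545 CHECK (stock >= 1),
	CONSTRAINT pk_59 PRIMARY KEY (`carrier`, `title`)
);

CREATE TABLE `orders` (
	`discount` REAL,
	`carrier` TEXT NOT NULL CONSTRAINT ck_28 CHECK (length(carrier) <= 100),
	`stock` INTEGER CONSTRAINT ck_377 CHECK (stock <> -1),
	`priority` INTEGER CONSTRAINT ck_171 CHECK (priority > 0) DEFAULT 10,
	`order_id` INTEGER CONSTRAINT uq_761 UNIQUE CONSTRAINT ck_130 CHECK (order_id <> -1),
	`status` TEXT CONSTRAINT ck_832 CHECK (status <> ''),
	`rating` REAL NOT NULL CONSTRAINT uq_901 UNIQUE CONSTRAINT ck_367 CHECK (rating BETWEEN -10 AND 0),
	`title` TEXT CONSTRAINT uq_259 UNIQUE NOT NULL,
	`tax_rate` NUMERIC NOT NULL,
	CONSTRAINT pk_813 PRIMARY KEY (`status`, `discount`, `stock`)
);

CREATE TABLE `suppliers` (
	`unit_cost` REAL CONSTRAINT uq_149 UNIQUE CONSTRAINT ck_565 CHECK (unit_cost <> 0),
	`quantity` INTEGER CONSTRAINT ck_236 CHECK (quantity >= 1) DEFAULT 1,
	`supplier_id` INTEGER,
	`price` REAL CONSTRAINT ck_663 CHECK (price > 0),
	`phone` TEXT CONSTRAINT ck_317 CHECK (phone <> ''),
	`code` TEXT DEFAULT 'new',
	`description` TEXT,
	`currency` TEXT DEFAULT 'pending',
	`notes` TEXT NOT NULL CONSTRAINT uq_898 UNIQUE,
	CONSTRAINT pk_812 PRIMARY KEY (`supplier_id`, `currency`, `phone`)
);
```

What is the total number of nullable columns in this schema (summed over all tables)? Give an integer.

customers: 4 nullable (city, email, sku, total — PK (region) and explicit NOT NULL columns excluded).
products: 4 nullable (discount, sku, country, product_id — PK (carrier, title) and explicit NOT NULL columns excluded).
orders: 2 nullable (priority, order_id — PK (status, discount, stock) and explicit NOT NULL columns excluded).
suppliers: 5 nullable (unit_cost, quantity, price, code, description — PK (supplier_id, currency, phone) and explicit NOT NULL columns excluded).
Total: 4 + 4 + 2 + 5 = 15.

15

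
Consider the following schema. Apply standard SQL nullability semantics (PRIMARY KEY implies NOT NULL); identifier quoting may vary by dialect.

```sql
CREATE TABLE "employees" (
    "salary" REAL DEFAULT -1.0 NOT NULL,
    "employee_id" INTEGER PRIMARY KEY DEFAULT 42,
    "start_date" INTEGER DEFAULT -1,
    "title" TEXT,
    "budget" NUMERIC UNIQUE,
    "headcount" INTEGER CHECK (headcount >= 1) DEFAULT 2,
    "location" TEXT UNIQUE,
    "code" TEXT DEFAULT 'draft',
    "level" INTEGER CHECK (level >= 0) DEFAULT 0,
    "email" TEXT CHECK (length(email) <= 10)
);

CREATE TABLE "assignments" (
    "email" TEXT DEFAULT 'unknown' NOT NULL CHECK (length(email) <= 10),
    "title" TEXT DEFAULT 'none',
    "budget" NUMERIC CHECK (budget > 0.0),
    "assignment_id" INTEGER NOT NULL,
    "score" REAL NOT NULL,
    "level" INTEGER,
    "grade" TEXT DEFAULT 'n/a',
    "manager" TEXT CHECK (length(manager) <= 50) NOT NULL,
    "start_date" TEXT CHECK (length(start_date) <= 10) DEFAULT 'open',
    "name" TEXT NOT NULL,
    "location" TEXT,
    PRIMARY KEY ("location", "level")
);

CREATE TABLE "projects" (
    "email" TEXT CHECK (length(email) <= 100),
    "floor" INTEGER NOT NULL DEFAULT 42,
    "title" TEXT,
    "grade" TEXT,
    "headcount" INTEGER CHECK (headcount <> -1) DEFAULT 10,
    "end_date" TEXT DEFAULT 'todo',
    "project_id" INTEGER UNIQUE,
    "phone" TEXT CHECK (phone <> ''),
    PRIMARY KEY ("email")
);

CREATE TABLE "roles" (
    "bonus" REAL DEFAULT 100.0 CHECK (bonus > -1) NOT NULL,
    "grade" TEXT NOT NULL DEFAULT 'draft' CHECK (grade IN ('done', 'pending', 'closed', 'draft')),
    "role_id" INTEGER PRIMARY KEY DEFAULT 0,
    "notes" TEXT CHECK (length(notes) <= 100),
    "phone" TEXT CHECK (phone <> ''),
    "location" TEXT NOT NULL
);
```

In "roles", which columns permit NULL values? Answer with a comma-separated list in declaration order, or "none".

- bonus: declared NOT NULL → not nullable.
- grade: declared NOT NULL → not nullable.
- role_id: part of the PRIMARY KEY, which implies NOT NULL → not nullable.
- notes: CHECK does not forbid NULL (a CHECK constraint passes when its expression is NULL) → nullable.
- phone: CHECK does not forbid NULL (a CHECK constraint passes when its expression is NULL) → nullable.
- location: declared NOT NULL → not nullable.

notes, phone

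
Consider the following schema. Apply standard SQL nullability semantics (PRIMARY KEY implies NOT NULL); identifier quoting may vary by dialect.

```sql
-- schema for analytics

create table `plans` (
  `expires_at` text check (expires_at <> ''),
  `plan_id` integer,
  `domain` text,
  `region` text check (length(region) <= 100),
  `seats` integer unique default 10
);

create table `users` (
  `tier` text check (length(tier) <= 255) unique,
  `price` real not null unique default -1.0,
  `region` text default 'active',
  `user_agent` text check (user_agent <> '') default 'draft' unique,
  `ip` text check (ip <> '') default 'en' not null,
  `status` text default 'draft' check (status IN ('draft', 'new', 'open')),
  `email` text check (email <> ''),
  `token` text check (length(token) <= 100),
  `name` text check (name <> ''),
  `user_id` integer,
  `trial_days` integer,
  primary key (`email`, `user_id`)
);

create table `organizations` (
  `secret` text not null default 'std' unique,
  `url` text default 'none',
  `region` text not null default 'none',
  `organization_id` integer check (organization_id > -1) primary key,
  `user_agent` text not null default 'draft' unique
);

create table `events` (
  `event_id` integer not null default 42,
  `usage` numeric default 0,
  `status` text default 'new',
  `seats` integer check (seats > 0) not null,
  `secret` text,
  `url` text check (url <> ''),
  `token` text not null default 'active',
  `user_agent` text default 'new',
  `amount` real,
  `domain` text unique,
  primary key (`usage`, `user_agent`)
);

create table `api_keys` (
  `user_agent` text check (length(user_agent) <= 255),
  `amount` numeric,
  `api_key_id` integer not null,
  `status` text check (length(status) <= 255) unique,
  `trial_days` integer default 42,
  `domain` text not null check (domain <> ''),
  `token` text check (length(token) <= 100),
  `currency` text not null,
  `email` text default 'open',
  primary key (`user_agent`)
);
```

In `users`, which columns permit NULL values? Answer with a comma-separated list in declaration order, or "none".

tier, region, user_agent, status, token, name, trial_days

- tier: CHECK does not forbid NULL (a CHECK constraint passes when its expression is NULL) → nullable.
- price: declared NOT NULL → not nullable.
- region: DEFAULT only fills an omitted column; an explicit NULL is still allowed → nullable.
- user_agent: CHECK does not forbid NULL (a CHECK constraint passes when its expression is NULL) → nullable.
- ip: declared NOT NULL → not nullable.
- status: CHECK does not forbid NULL (a CHECK constraint passes when its expression is NULL) → nullable.
- email: part of the PRIMARY KEY, which implies NOT NULL → not nullable.
- token: CHECK does not forbid NULL (a CHECK constraint passes when its expression is NULL) → nullable.
- name: CHECK does not forbid NULL (a CHECK constraint passes when its expression is NULL) → nullable.
- user_id: part of the PRIMARY KEY, which implies NOT NULL → not nullable.
- trial_days: no NOT NULL constraint applies → nullable.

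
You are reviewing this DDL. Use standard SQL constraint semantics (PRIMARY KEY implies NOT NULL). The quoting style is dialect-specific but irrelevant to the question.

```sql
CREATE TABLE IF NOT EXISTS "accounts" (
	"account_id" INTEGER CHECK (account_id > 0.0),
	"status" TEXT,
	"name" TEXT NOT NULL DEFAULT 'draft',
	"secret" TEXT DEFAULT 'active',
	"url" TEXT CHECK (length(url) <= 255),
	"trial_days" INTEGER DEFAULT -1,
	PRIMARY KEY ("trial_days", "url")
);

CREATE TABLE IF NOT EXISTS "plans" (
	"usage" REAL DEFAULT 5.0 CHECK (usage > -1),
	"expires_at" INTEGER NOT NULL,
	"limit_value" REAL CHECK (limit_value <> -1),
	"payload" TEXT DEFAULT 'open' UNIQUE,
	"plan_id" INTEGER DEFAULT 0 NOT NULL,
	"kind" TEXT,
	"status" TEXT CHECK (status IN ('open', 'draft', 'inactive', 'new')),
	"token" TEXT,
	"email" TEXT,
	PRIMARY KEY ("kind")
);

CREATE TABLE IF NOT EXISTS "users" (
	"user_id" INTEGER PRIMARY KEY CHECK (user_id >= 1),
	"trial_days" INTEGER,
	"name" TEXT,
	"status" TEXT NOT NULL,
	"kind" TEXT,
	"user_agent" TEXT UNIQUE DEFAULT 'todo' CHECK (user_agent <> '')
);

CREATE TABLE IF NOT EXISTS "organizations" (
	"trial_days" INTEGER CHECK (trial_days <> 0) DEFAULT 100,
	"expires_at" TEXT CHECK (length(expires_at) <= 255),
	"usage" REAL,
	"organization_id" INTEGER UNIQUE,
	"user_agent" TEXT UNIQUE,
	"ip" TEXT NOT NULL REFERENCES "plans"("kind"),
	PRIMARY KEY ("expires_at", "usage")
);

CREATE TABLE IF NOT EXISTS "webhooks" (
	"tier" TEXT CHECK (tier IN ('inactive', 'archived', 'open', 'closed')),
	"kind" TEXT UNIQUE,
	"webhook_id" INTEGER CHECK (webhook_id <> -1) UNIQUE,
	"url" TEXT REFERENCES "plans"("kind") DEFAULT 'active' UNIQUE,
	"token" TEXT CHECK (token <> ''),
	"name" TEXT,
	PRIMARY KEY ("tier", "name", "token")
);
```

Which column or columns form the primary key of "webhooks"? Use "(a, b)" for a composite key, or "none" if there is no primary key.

A table-level PRIMARY KEY clause names 3 columns: tier, name, token.
This is a composite key — the combination is unique, not each column individually.

(tier, name, token)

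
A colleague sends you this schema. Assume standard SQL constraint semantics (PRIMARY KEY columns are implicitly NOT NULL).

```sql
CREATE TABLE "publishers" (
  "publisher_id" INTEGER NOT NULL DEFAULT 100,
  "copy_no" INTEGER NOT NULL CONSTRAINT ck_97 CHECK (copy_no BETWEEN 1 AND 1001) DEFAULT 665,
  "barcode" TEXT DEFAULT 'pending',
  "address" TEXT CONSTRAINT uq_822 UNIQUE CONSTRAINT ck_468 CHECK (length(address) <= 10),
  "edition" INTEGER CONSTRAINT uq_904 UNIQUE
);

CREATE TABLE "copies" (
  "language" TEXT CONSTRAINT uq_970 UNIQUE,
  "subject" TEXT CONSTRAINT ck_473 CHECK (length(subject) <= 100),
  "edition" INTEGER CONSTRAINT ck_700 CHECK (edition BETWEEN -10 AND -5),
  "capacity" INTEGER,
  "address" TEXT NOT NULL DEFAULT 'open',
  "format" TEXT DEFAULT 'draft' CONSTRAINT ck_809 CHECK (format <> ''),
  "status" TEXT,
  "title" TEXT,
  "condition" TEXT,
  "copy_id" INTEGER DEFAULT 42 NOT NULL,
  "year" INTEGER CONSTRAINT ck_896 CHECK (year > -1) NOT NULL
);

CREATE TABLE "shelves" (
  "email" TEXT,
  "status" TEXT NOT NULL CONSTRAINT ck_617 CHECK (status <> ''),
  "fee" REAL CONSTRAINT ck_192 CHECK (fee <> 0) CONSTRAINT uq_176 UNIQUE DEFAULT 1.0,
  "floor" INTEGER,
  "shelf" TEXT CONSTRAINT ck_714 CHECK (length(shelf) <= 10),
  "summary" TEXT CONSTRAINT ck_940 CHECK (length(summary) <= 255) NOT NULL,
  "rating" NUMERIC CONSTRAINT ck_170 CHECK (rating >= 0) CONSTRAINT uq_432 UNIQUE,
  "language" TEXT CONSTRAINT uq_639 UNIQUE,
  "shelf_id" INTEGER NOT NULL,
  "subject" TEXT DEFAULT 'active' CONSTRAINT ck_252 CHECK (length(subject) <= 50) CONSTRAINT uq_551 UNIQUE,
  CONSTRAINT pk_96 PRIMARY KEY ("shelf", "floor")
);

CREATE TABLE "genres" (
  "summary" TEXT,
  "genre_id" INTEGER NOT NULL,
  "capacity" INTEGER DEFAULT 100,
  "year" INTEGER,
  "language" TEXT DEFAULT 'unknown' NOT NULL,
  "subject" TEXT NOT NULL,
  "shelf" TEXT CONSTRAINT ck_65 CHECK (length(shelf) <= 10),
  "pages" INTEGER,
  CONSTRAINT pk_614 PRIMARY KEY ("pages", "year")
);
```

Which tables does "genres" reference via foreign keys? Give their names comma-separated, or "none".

No column in genres has a REFERENCES clause.

none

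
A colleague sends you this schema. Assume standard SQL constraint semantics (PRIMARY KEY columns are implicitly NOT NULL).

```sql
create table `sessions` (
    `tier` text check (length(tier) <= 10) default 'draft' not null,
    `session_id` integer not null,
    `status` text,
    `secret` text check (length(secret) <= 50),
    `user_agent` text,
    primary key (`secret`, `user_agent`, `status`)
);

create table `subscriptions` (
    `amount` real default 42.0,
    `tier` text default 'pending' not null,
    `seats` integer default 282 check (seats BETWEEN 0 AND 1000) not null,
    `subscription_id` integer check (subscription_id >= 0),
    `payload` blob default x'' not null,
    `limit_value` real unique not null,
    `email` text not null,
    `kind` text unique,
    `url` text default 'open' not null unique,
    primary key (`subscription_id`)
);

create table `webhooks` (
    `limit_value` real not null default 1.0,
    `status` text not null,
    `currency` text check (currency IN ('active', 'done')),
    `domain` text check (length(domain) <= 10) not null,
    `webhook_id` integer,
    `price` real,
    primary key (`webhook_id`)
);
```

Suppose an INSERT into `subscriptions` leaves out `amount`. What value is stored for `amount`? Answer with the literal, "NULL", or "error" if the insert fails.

amount has an explicit DEFAULT 42.0.
When the column is omitted from an INSERT, that default is used.

42.0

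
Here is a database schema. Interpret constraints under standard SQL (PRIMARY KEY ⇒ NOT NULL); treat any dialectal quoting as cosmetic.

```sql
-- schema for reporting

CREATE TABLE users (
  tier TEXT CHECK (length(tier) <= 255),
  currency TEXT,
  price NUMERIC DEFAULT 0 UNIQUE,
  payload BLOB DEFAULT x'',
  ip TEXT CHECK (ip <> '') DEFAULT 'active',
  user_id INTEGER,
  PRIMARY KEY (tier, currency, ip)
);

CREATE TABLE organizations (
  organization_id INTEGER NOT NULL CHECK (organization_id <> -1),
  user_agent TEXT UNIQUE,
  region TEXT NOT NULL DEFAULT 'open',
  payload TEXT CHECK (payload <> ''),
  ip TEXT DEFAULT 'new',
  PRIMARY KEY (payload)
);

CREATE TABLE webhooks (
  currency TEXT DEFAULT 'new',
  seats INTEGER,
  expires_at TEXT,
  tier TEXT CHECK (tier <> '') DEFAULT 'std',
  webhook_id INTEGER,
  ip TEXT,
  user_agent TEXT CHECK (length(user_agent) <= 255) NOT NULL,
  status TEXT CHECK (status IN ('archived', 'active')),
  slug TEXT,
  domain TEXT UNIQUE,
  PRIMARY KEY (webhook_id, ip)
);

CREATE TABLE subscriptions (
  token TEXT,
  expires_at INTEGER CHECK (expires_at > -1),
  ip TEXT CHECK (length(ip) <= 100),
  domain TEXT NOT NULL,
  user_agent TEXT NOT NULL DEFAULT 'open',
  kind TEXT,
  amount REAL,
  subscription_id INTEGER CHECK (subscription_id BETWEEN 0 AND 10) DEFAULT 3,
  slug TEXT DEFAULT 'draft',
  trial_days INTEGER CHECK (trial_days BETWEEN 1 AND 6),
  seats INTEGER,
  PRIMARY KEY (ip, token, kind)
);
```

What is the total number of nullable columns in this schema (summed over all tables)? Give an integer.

users: 3 nullable (price, payload, user_id — PK (tier, currency, ip) and explicit NOT NULL columns excluded).
organizations: 2 nullable (user_agent, ip — PK (payload) and explicit NOT NULL columns excluded).
webhooks: 7 nullable (currency, seats, expires_at, tier, status, slug, domain — PK (webhook_id, ip) and explicit NOT NULL columns excluded).
subscriptions: 6 nullable (expires_at, amount, subscription_id, slug, trial_days, seats — PK (ip, token, kind) and explicit NOT NULL columns excluded).
Total: 3 + 2 + 7 + 6 = 18.

18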